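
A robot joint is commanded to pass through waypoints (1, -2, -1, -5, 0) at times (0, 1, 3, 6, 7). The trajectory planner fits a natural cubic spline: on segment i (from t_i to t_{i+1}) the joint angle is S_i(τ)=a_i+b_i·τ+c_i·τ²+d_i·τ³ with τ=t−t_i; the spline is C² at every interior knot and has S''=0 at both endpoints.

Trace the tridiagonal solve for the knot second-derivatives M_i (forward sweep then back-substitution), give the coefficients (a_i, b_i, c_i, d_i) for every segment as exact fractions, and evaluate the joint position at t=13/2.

  seg 0: a=1 b=-8987/2364 c=0 d=1895/2364
  seg 1: a=-2 b=-1651/1182 c=1895/788 d=-3443/4728
  seg 2: a=-1 b=-305/591 c=-387/197 d=1000/1773
  seg 3: a=-5 b=1729/591 c=613/197 d=-613/591
S(13/2) = -4553/1576

Δ: Δ0=-3, Δ1=1/2, Δ2=-4/3, Δ3=5
row 1: diag=6, rhs=21; c'=1/3, d'=7/2
row 2: denom=10−2·1/3=28/3; d'=(-11−2·7/2)/(28/3)=-27/14
row 3: denom=8−3·9/28=197/28; d'=(38−3·-27/14)/(197/28)=1226/197
back: M3=1226/197
back: M2=-27/14−9/28·1226/197=-774/197
back: M1=7/2−1/3·-774/197=1895/394
M: M0=0, M1=1895/394, M2=-774/197, M3=1226/197, M4=0
seg 0: a=1, c=M0/2=0, d=(M1−M0)/(6·1)=1895/2364, b=Δ0−h0·(2M0+M1)/6=-8987/2364
seg 1: a=-2, c=M1/2=1895/788, d=(M2−M1)/(6·2)=-3443/4728, b=Δ1−h1·(2M1+M2)/6=-1651/1182
seg 2: a=-1, c=M2/2=-387/197, d=(M3−M2)/(6·3)=1000/1773, b=Δ2−h2·(2M2+M3)/6=-305/591
seg 3: a=-5, c=M3/2=613/197, d=(M4−M3)/(6·1)=-613/591, b=Δ3−h3·(2M3+M4)/6=1729/591
t_q=13/2 → seg 3, τ=1/2; S=-5+1729/591·τ+613/197·τ²+-613/591·τ³=-4553/1576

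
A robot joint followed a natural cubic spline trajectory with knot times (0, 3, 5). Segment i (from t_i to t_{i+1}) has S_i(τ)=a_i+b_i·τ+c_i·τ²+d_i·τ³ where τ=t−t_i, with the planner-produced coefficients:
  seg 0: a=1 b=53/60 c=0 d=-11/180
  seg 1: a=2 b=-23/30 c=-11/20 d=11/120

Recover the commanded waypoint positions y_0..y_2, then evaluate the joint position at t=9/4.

y_0 = S_0(0) = a_0 = 1
y_1 = S_1(0) = a_1 = 2
y_2 = S_1(2) = -1
t_q=9/4 is in segment 0 (τ=9/4); S_0(τ)=2933/1280

y_0=1 y_1=2 y_2=-1
S(9/4) = 2933/1280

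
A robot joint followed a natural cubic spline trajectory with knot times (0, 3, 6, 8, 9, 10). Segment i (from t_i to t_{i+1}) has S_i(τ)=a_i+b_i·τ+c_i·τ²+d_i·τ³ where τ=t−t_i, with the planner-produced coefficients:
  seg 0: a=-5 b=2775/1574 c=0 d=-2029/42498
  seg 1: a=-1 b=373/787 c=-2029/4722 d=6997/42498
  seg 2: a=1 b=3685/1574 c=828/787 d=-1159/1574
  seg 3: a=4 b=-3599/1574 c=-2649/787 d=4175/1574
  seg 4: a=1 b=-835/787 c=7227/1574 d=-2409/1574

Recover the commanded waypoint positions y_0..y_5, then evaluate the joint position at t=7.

y_0 = S_0(0) = a_0 = -5
y_1 = S_1(0) = a_1 = -1
y_2 = S_2(0) = a_2 = 1
y_3 = S_3(0) = a_3 = 4
y_4 = S_4(0) = a_4 = 1
y_5 = S_4(1) = 3
t_q=7 is in segment 2 (τ=1); S_2(τ)=2878/787

y_0=-5 y_1=-1 y_2=1 y_3=4 y_4=1 y_5=3
S(7) = 2878/787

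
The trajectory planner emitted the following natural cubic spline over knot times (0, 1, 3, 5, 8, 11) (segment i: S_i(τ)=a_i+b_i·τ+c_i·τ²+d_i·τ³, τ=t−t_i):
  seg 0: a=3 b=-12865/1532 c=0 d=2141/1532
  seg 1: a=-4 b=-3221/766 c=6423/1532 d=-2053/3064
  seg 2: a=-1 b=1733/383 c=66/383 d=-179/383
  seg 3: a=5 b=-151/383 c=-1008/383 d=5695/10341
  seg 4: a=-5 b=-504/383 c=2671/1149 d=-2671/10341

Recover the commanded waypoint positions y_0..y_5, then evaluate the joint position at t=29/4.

y_0=3 y_1=-4 y_2=-1 y_3=5 y_4=-5 y_5=5
S(29/4) = -72011/24512

y_0 = S_0(0) = a_0 = 3
y_1 = S_1(0) = a_1 = -4
y_2 = S_2(0) = a_2 = -1
y_3 = S_3(0) = a_3 = 5
y_4 = S_4(0) = a_4 = -5
y_5 = S_4(3) = 5
t_q=29/4 is in segment 3 (τ=9/4); S_3(τ)=-72011/24512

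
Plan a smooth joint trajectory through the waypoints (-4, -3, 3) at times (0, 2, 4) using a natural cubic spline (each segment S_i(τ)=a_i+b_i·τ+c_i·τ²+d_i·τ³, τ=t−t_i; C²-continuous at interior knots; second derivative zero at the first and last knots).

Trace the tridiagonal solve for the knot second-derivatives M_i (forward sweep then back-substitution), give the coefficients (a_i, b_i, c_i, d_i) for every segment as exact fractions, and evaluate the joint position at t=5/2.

  seg 0: a=-4 b=-1/8 c=0 d=5/32
  seg 1: a=-3 b=7/4 c=15/16 d=-5/32
S(5/2) = -489/256

Δ: Δ0=1/2, Δ1=3
row 1: diag=8, rhs=15; c'=1/4, d'=15/8
back: M1=15/8
M: M0=0, M1=15/8, M2=0
seg 0: a=-4, c=M0/2=0, d=(M1−M0)/(6·2)=5/32, b=Δ0−h0·(2M0+M1)/6=-1/8
seg 1: a=-3, c=M1/2=15/16, d=(M2−M1)/(6·2)=-5/32, b=Δ1−h1·(2M1+M2)/6=7/4
t_q=5/2 → seg 1, τ=1/2; S=-3+7/4·τ+15/16·τ²+-5/32·τ³=-489/256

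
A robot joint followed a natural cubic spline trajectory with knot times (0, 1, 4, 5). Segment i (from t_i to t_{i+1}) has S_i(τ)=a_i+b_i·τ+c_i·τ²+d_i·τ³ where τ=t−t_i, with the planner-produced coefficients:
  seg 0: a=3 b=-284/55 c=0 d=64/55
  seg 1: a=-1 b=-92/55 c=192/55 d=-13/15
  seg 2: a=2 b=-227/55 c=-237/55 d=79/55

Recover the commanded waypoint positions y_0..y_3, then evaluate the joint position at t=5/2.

y_0=3 y_1=-1 y_2=2 y_3=-5
S(5/2) = 125/88

y_0 = S_0(0) = a_0 = 3
y_1 = S_1(0) = a_1 = -1
y_2 = S_2(0) = a_2 = 2
y_3 = S_2(1) = -5
t_q=5/2 is in segment 1 (τ=3/2); S_1(τ)=125/88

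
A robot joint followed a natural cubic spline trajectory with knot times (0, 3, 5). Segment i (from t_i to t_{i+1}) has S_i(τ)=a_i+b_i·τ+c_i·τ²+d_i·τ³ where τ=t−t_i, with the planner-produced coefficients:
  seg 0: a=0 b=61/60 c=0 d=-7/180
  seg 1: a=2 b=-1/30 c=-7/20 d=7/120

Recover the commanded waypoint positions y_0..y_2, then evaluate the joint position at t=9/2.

y_0 = S_0(0) = a_0 = 0
y_1 = S_1(0) = a_1 = 2
y_2 = S_1(2) = 1
t_q=9/2 is in segment 1 (τ=3/2); S_1(τ)=87/64

y_0=0 y_1=2 y_2=1
S(9/2) = 87/64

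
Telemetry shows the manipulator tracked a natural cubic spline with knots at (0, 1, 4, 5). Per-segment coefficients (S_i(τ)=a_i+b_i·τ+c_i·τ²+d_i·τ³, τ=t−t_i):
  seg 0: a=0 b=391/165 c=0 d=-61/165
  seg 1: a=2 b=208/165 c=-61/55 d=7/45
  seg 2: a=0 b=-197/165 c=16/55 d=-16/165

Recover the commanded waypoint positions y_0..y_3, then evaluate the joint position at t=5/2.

y_0=0 y_1=2 y_2=0 y_3=-1
S(5/2) = 169/88

y_0 = S_0(0) = a_0 = 0
y_1 = S_1(0) = a_1 = 2
y_2 = S_2(0) = a_2 = 0
y_3 = S_2(1) = -1
t_q=5/2 is in segment 1 (τ=3/2); S_1(τ)=169/88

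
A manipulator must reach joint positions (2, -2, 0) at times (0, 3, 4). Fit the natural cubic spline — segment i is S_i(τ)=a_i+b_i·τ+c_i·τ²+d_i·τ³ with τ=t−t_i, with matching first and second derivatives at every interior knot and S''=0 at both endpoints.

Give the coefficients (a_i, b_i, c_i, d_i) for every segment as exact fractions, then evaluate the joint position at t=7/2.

Δ: Δ0=-4/3, Δ1=2
row 1: diag=8, rhs=20; c'=1/8, d'=5/2
back: M1=5/2
M: M0=0, M1=5/2, M2=0
seg 0: a=2, c=M0/2=0, d=(M1−M0)/(6·3)=5/36, b=Δ0−h0·(2M0+M1)/6=-31/12
seg 1: a=-2, c=M1/2=5/4, d=(M2−M1)/(6·1)=-5/12, b=Δ1−h1·(2M1+M2)/6=7/6
t_q=7/2 → seg 1, τ=1/2; S=-2+7/6·τ+5/4·τ²+-5/12·τ³=-37/32

  seg 0: a=2 b=-31/12 c=0 d=5/36
  seg 1: a=-2 b=7/6 c=5/4 d=-5/12
S(7/2) = -37/32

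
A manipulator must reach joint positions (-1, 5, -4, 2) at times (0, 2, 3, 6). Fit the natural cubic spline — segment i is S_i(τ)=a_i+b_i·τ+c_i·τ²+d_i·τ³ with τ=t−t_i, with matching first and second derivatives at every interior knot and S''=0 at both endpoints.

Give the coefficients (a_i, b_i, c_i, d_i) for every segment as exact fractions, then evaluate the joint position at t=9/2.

  seg 0: a=-1 b=355/47 c=0 d=-107/94
  seg 1: a=5 b=-287/47 c=-321/47 d=185/47
  seg 2: a=-4 b=-374/47 c=234/47 d=-26/47
S(9/2) = -1241/188

Δ: Δ0=3, Δ1=-9, Δ2=2
row 1: diag=6, rhs=-72; c'=1/6, d'=-12
row 2: denom=8−1·1/6=47/6; d'=(66−1·-12)/(47/6)=468/47
back: M2=468/47
back: M1=-12−1/6·468/47=-642/47
M: M0=0, M1=-642/47, M2=468/47, M3=0
seg 0: a=-1, c=M0/2=0, d=(M1−M0)/(6·2)=-107/94, b=Δ0−h0·(2M0+M1)/6=355/47
seg 1: a=5, c=M1/2=-321/47, d=(M2−M1)/(6·1)=185/47, b=Δ1−h1·(2M1+M2)/6=-287/47
seg 2: a=-4, c=M2/2=234/47, d=(M3−M2)/(6·3)=-26/47, b=Δ2−h2·(2M2+M3)/6=-374/47
t_q=9/2 → seg 2, τ=3/2; S=-4+-374/47·τ+234/47·τ²+-26/47·τ³=-1241/188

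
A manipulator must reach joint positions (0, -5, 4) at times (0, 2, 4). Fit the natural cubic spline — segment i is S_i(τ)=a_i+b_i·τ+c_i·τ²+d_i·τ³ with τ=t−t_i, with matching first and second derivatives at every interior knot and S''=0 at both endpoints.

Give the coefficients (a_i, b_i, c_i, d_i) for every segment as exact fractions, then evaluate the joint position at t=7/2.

Δ: Δ0=-5/2, Δ1=9/2
row 1: diag=8, rhs=42; c'=1/4, d'=21/4
back: M1=21/4
M: M0=0, M1=21/4, M2=0
seg 0: a=0, c=M0/2=0, d=(M1−M0)/(6·2)=7/16, b=Δ0−h0·(2M0+M1)/6=-17/4
seg 1: a=-5, c=M1/2=21/8, d=(M2−M1)/(6·2)=-7/16, b=Δ1−h1·(2M1+M2)/6=1
t_q=7/2 → seg 1, τ=3/2; S=-5+1·τ+21/8·τ²+-7/16·τ³=119/128

  seg 0: a=0 b=-17/4 c=0 d=7/16
  seg 1: a=-5 b=1 c=21/8 d=-7/16
S(7/2) = 119/128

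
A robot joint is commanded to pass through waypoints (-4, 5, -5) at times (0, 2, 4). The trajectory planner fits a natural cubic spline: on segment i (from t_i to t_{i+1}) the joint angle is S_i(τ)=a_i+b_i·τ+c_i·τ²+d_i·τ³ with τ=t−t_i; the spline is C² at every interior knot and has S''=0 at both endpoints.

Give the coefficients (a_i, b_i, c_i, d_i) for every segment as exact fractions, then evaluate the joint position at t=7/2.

Δ: Δ0=9/2, Δ1=-5
row 1: diag=8, rhs=-57; c'=1/4, d'=-57/8
back: M1=-57/8
M: M0=0, M1=-57/8, M2=0
seg 0: a=-4, c=M0/2=0, d=(M1−M0)/(6·2)=-19/32, b=Δ0−h0·(2M0+M1)/6=55/8
seg 1: a=5, c=M1/2=-57/16, d=(M2−M1)/(6·2)=19/32, b=Δ1−h1·(2M1+M2)/6=-1/4
t_q=7/2 → seg 1, τ=3/2; S=5+-1/4·τ+-57/16·τ²+19/32·τ³=-355/256

  seg 0: a=-4 b=55/8 c=0 d=-19/32
  seg 1: a=5 b=-1/4 c=-57/16 d=19/32
S(7/2) = -355/256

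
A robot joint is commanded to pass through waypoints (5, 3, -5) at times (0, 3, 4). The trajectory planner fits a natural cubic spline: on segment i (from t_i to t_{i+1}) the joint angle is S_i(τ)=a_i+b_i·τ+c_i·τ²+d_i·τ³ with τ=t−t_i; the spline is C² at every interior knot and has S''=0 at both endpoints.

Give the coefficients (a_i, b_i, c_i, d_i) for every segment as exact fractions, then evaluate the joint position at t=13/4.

  seg 0: a=5 b=25/12 c=0 d=-11/36
  seg 1: a=3 b=-37/6 c=-11/4 d=11/12
S(13/4) = 333/256

Δ: Δ0=-2/3, Δ1=-8
row 1: diag=8, rhs=-44; c'=1/8, d'=-11/2
back: M1=-11/2
M: M0=0, M1=-11/2, M2=0
seg 0: a=5, c=M0/2=0, d=(M1−M0)/(6·3)=-11/36, b=Δ0−h0·(2M0+M1)/6=25/12
seg 1: a=3, c=M1/2=-11/4, d=(M2−M1)/(6·1)=11/12, b=Δ1−h1·(2M1+M2)/6=-37/6
t_q=13/4 → seg 1, τ=1/4; S=3+-37/6·τ+-11/4·τ²+11/12·τ³=333/256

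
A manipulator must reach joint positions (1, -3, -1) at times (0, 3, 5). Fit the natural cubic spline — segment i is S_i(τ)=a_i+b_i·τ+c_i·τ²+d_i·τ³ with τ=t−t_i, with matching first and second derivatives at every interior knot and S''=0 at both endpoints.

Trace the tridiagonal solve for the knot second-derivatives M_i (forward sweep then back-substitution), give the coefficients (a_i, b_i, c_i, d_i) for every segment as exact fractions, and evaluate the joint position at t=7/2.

Δ: Δ0=-4/3, Δ1=1
row 1: diag=10, rhs=14; c'=1/5, d'=7/5
back: M1=7/5
M: M0=0, M1=7/5, M2=0
seg 0: a=1, c=M0/2=0, d=(M1−M0)/(6·3)=7/90, b=Δ0−h0·(2M0+M1)/6=-61/30
seg 1: a=-3, c=M1/2=7/10, d=(M2−M1)/(6·2)=-7/60, b=Δ1−h1·(2M1+M2)/6=1/15
t_q=7/2 → seg 1, τ=1/2; S=-3+1/15·τ+7/10·τ²+-7/60·τ³=-449/160

  seg 0: a=1 b=-61/30 c=0 d=7/90
  seg 1: a=-3 b=1/15 c=7/10 d=-7/60
S(7/2) = -449/160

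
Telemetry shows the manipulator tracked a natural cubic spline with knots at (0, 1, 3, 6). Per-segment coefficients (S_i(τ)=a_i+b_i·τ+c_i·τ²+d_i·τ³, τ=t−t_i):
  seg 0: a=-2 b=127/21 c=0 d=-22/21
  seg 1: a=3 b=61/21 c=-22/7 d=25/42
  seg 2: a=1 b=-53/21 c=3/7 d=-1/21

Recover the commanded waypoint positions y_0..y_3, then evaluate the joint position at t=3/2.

y_0 = S_0(0) = a_0 = -2
y_1 = S_1(0) = a_1 = 3
y_2 = S_2(0) = a_2 = 1
y_3 = S_2(3) = -4
t_q=3/2 is in segment 1 (τ=1/2); S_1(τ)=419/112

y_0=-2 y_1=3 y_2=1 y_3=-4
S(3/2) = 419/112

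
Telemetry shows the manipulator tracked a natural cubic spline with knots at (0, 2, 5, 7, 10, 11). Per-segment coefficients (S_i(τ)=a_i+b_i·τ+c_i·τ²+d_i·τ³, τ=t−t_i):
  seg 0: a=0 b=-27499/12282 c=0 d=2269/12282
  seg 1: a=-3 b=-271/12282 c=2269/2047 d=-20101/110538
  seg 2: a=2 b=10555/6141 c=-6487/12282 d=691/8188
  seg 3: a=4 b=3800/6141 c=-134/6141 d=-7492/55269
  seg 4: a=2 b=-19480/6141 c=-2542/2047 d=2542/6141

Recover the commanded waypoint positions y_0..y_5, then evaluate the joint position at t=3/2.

y_0=0 y_1=-3 y_2=2 y_3=4 y_4=2 y_5=-2
S(3/2) = -89575/32752

y_0 = S_0(0) = a_0 = 0
y_1 = S_1(0) = a_1 = -3
y_2 = S_2(0) = a_2 = 2
y_3 = S_3(0) = a_3 = 4
y_4 = S_4(0) = a_4 = 2
y_5 = S_4(1) = -2
t_q=3/2 is in segment 0 (τ=3/2); S_0(τ)=-89575/32752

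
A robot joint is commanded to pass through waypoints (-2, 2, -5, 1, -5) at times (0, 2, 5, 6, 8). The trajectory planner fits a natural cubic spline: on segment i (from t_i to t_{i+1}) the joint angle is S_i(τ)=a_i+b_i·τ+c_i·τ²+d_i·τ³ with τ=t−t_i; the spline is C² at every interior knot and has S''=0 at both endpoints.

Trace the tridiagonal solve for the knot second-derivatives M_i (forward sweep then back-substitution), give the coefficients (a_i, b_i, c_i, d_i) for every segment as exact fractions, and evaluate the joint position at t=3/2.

Δ: Δ0=2, Δ1=-7/3, Δ2=6, Δ3=-3
row 1: diag=10, rhs=-26; c'=3/10, d'=-13/5
row 2: denom=8−3·3/10=71/10; d'=(50−3·-13/5)/(71/10)=578/71
row 3: denom=6−1·10/71=416/71; d'=(-54−1·578/71)/(416/71)=-1103/104
back: M3=-1103/104
back: M2=578/71−10/71·-1103/104=501/52
back: M1=-13/5−3/10·501/52=-571/104
M: M0=0, M1=-571/104, M2=501/52, M3=-1103/104, M4=0
seg 0: a=-2, c=M0/2=0, d=(M1−M0)/(6·2)=-571/1248, b=Δ0−h0·(2M0+M1)/6=1195/312
seg 1: a=2, c=M1/2=-571/208, d=(M2−M1)/(6·3)=121/144, b=Δ1−h1·(2M1+M2)/6=-259/156
seg 2: a=-5, c=M2/2=501/104, d=(M3−M2)/(6·1)=-2105/624, b=Δ2−h2·(2M2+M3)/6=2843/624
seg 3: a=1, c=M3/2=-1103/208, d=(M4−M3)/(6·2)=1103/1248, b=Δ3−h3·(2M3+M4)/6=635/156
t_q=3/2 → seg 0, τ=3/2; S=-2+1195/312·τ+0·τ²+-571/1248·τ³=7325/3328

  seg 0: a=-2 b=1195/312 c=0 d=-571/1248
  seg 1: a=2 b=-259/156 c=-571/208 d=121/144
  seg 2: a=-5 b=2843/624 c=501/104 d=-2105/624
  seg 3: a=1 b=635/156 c=-1103/208 d=1103/1248
S(3/2) = 7325/3328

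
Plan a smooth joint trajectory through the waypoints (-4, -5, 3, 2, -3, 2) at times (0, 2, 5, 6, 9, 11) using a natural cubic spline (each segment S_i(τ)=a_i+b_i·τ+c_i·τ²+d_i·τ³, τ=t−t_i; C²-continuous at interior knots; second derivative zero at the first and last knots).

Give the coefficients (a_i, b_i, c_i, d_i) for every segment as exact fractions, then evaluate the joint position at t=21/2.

  seg 0: a=-4 b=-14903/9882 c=0 d=4981/19764
  seg 1: a=-5 b=14983/9882 c=4981/3294 d=-16730/44469
  seg 2: a=3 b=4261/9882 c=-18517/9882 d=27/61
  seg 3: a=2 b=-19651/9882 c=-5395/9882 d=9683/44469
  seg 4: a=-3 b=6077/9882 c=4657/3294 d=-4657/19764
S(21/2) = 16243/52704

Δ: Δ0=-1/2, Δ1=8/3, Δ2=-1, Δ3=-5/3, Δ4=5/2
row 1: diag=10, rhs=19; c'=3/10, d'=19/10
row 2: denom=8−3·3/10=71/10; d'=(-22−3·19/10)/(71/10)=-277/71
row 3: denom=8−1·10/71=558/71; d'=(-4−1·-277/71)/(558/71)=-7/558
row 4: denom=10−3·71/186=549/62; d'=(25−3·-7/558)/(549/62)=4657/1647
back: M4=4657/1647
back: M3=-7/558−71/186·4657/1647=-5395/4941
back: M2=-277/71−10/71·-5395/4941=-18517/4941
back: M1=19/10−3/10·-18517/4941=4981/1647
M: M0=0, M1=4981/1647, M2=-18517/4941, M3=-5395/4941, M4=4657/1647, M5=0
seg 0: a=-4, c=M0/2=0, d=(M1−M0)/(6·2)=4981/19764, b=Δ0−h0·(2M0+M1)/6=-14903/9882
seg 1: a=-5, c=M1/2=4981/3294, d=(M2−M1)/(6·3)=-16730/44469, b=Δ1−h1·(2M1+M2)/6=14983/9882
seg 2: a=3, c=M2/2=-18517/9882, d=(M3−M2)/(6·1)=27/61, b=Δ2−h2·(2M2+M3)/6=4261/9882
seg 3: a=2, c=M3/2=-5395/9882, d=(M4−M3)/(6·3)=9683/44469, b=Δ3−h3·(2M3+M4)/6=-19651/9882
seg 4: a=-3, c=M4/2=4657/3294, d=(M5−M4)/(6·2)=-4657/19764, b=Δ4−h4·(2M4+M5)/6=6077/9882
t_q=21/2 → seg 4, τ=3/2; S=-3+6077/9882·τ+4657/3294·τ²+-4657/19764·τ³=16243/52704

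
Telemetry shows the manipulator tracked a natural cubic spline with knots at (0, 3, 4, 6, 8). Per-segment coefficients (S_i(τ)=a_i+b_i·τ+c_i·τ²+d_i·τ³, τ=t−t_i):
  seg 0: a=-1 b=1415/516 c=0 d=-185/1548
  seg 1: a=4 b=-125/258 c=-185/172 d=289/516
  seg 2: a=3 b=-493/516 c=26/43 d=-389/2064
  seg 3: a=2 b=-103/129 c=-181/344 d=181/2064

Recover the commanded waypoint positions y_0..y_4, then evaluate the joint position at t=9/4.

y_0 = S_0(0) = a_0 = -1
y_1 = S_1(0) = a_1 = 4
y_2 = S_2(0) = a_2 = 3
y_3 = S_3(0) = a_3 = 2
y_4 = S_3(2) = -1
t_q=9/4 is in segment 0 (τ=9/4); S_0(τ)=41927/11008

y_0=-1 y_1=4 y_2=3 y_3=2 y_4=-1
S(9/4) = 41927/11008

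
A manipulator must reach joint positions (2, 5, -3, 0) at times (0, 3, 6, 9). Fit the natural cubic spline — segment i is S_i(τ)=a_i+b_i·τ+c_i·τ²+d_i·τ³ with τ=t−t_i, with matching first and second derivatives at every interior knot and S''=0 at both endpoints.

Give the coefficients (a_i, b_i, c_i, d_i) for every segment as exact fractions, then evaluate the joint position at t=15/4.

  seg 0: a=2 b=20/9 c=0 d=-11/81
  seg 1: a=5 b=-13/9 c=-11/9 d=22/81
  seg 2: a=-3 b=-13/9 c=11/9 d=-11/81
S(15/4) = 107/32

Δ: Δ0=1, Δ1=-8/3, Δ2=1
row 1: diag=12, rhs=-22; c'=1/4, d'=-11/6
row 2: denom=12−3·1/4=45/4; d'=(22−3·-11/6)/(45/4)=22/9
back: M2=22/9
back: M1=-11/6−1/4·22/9=-22/9
M: M0=0, M1=-22/9, M2=22/9, M3=0
seg 0: a=2, c=M0/2=0, d=(M1−M0)/(6·3)=-11/81, b=Δ0−h0·(2M0+M1)/6=20/9
seg 1: a=5, c=M1/2=-11/9, d=(M2−M1)/(6·3)=22/81, b=Δ1−h1·(2M1+M2)/6=-13/9
seg 2: a=-3, c=M2/2=11/9, d=(M3−M2)/(6·3)=-11/81, b=Δ2−h2·(2M2+M3)/6=-13/9
t_q=15/4 → seg 1, τ=3/4; S=5+-13/9·τ+-11/9·τ²+22/81·τ³=107/32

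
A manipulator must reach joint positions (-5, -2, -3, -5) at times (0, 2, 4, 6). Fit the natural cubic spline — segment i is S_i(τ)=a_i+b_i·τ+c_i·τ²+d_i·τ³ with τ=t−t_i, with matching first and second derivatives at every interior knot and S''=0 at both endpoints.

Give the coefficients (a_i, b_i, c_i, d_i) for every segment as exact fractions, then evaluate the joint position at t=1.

Δ: Δ0=3/2, Δ1=-1/2, Δ2=-1
row 1: diag=8, rhs=-12; c'=1/4, d'=-3/2
row 2: denom=8−2·1/4=15/2; d'=(-3−2·-3/2)/(15/2)=0
back: M2=0
back: M1=-3/2−1/4·0=-3/2
M: M0=0, M1=-3/2, M2=0, M3=0
seg 0: a=-5, c=M0/2=0, d=(M1−M0)/(6·2)=-1/8, b=Δ0−h0·(2M0+M1)/6=2
seg 1: a=-2, c=M1/2=-3/4, d=(M2−M1)/(6·2)=1/8, b=Δ1−h1·(2M1+M2)/6=1/2
seg 2: a=-3, c=M2/2=0, d=(M3−M2)/(6·2)=0, b=Δ2−h2·(2M2+M3)/6=-1
t_q=1 → seg 0, τ=1; S=-5+2·τ+0·τ²+-1/8·τ³=-25/8

  seg 0: a=-5 b=2 c=0 d=-1/8
  seg 1: a=-2 b=1/2 c=-3/4 d=1/8
  seg 2: a=-3 b=-1 c=0 d=0
S(1) = -25/8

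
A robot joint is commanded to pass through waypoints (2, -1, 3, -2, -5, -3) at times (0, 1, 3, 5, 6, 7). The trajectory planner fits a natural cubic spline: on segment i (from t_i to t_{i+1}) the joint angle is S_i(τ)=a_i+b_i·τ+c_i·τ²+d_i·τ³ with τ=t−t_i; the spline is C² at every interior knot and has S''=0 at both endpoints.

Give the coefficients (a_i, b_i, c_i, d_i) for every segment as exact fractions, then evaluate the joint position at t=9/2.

  seg 0: a=2 b=-3767/916 c=0 d=1019/916
  seg 1: a=-1 b=-355/458 c=3057/916 d=-893/916
  seg 2: a=3 b=401/458 c=-2301/916 d=755/1832
  seg 3: a=-2 b=-968/229 c=-9/229 d=290/229
  seg 4: a=-5 b=-116/229 c=861/229 d=-287/229
S(9/2) = 765/14656

Δ: Δ0=-3, Δ1=2, Δ2=-5/2, Δ3=-3, Δ4=2
row 1: diag=6, rhs=30; c'=1/3, d'=5
row 2: denom=8−2·1/3=22/3; d'=(-27−2·5)/(22/3)=-111/22
row 3: denom=6−2·3/11=60/11; d'=(-3−2·-111/22)/(60/11)=13/10
row 4: denom=4−1·11/60=229/60; d'=(30−1·13/10)/(229/60)=1722/229
back: M4=1722/229
back: M3=13/10−11/60·1722/229=-18/229
back: M2=-111/22−3/11·-18/229=-2301/458
back: M1=5−1/3·-2301/458=3057/458
M: M0=0, M1=3057/458, M2=-2301/458, M3=-18/229, M4=1722/229, M5=0
seg 0: a=2, c=M0/2=0, d=(M1−M0)/(6·1)=1019/916, b=Δ0−h0·(2M0+M1)/6=-3767/916
seg 1: a=-1, c=M1/2=3057/916, d=(M2−M1)/(6·2)=-893/916, b=Δ1−h1·(2M1+M2)/6=-355/458
seg 2: a=3, c=M2/2=-2301/916, d=(M3−M2)/(6·2)=755/1832, b=Δ2−h2·(2M2+M3)/6=401/458
seg 3: a=-2, c=M3/2=-9/229, d=(M4−M3)/(6·1)=290/229, b=Δ3−h3·(2M3+M4)/6=-968/229
seg 4: a=-5, c=M4/2=861/229, d=(M5−M4)/(6·1)=-287/229, b=Δ4−h4·(2M4+M5)/6=-116/229
t_q=9/2 → seg 2, τ=3/2; S=3+401/458·τ+-2301/916·τ²+755/1832·τ³=765/14656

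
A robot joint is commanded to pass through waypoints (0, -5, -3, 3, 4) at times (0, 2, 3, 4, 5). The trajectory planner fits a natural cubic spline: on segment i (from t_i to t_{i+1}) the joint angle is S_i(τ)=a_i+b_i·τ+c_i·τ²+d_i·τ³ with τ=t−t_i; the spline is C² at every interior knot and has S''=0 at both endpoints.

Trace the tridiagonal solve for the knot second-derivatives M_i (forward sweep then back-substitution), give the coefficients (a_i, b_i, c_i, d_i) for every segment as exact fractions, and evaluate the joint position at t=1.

  seg 0: a=0 b=-154/43 c=0 d=93/344
  seg 1: a=-5 b=-29/86 c=279/172 d=123/172
  seg 2: a=-3 b=869/172 c=162/43 d=-485/172
  seg 3: a=3 b=355/86 c=-807/172 d=269/172
S(1) = -1139/344

Δ: Δ0=-5/2, Δ1=2, Δ2=6, Δ3=1
row 1: diag=6, rhs=27; c'=1/6, d'=9/2
row 2: denom=4−1·1/6=23/6; d'=(24−1·9/2)/(23/6)=117/23
row 3: denom=4−1·6/23=86/23; d'=(-30−1·117/23)/(86/23)=-807/86
back: M3=-807/86
back: M2=117/23−6/23·-807/86=324/43
back: M1=9/2−1/6·324/43=279/86
M: M0=0, M1=279/86, M2=324/43, M3=-807/86, M4=0
seg 0: a=0, c=M0/2=0, d=(M1−M0)/(6·2)=93/344, b=Δ0−h0·(2M0+M1)/6=-154/43
seg 1: a=-5, c=M1/2=279/172, d=(M2−M1)/(6·1)=123/172, b=Δ1−h1·(2M1+M2)/6=-29/86
seg 2: a=-3, c=M2/2=162/43, d=(M3−M2)/(6·1)=-485/172, b=Δ2−h2·(2M2+M3)/6=869/172
seg 3: a=3, c=M3/2=-807/172, d=(M4−M3)/(6·1)=269/172, b=Δ3−h3·(2M3+M4)/6=355/86
t_q=1 → seg 0, τ=1; S=0+-154/43·τ+0·τ²+93/344·τ³=-1139/344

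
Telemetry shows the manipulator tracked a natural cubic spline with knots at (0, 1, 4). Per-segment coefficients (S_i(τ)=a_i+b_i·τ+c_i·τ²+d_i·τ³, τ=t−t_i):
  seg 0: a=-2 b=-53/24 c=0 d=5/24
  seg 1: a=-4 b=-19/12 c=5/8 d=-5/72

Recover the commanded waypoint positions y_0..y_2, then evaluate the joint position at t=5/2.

y_0 = S_0(0) = a_0 = -2
y_1 = S_1(0) = a_1 = -4
y_2 = S_1(3) = -5
t_q=5/2 is in segment 1 (τ=3/2); S_1(τ)=-333/64

y_0=-2 y_1=-4 y_2=-5
S(5/2) = -333/64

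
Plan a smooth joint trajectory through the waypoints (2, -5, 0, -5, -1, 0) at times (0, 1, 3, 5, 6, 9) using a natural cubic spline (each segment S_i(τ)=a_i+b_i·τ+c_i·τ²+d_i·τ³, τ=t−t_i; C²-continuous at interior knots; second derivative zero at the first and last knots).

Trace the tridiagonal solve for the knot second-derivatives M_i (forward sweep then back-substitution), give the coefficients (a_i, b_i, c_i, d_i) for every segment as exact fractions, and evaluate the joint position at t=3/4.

Δ: Δ0=-7, Δ1=5/2, Δ2=-5/2, Δ3=4, Δ4=1/3
row 1: diag=6, rhs=57; c'=1/3, d'=19/2
row 2: denom=8−2·1/3=22/3; d'=(-30−2·19/2)/(22/3)=-147/22
row 3: denom=6−2·3/11=60/11; d'=(39−2·-147/22)/(60/11)=48/5
row 4: denom=8−1·11/60=469/60; d'=(-22−1·48/5)/(469/60)=-1896/469
back: M4=-1896/469
back: M3=48/5−11/60·-1896/469=4850/469
back: M2=-147/22−3/11·4850/469=-8913/938
back: M1=19/2−1/3·-8913/938=5941/469
M: M0=0, M1=5941/469, M2=-8913/938, M3=4850/469, M4=-1896/469, M5=0
seg 0: a=2, c=M0/2=0, d=(M1−M0)/(6·1)=5941/2814, b=Δ0−h0·(2M0+M1)/6=-25639/2814
seg 1: a=-5, c=M1/2=5941/938, d=(M2−M1)/(6·2)=-20795/11256, b=Δ1−h1·(2M1+M2)/6=-3908/1407
seg 2: a=0, c=M2/2=-8913/1876, d=(M3−M2)/(6·2)=2659/1608, b=Δ2−h2·(2M2+M3)/6=1091/2814
seg 3: a=-5, c=M3/2=2425/469, d=(M4−M3)/(6·1)=-3373/1407, b=Δ3−h3·(2M3+M4)/6=1726/1407
seg 4: a=-1, c=M4/2=-948/469, d=(M5−M4)/(6·3)=316/1407, b=Δ4−h4·(2M4+M5)/6=6157/1407
t_q=3/4 → seg 0, τ=3/4; S=2+-25639/2814·τ+0·τ²+5941/2814·τ³=-33813/8576

  seg 0: a=2 b=-25639/2814 c=0 d=5941/2814
  seg 1: a=-5 b=-3908/1407 c=5941/938 d=-20795/11256
  seg 2: a=0 b=1091/2814 c=-8913/1876 d=2659/1608
  seg 3: a=-5 b=1726/1407 c=2425/469 d=-3373/1407
  seg 4: a=-1 b=6157/1407 c=-948/469 d=316/1407
S(3/4) = -33813/8576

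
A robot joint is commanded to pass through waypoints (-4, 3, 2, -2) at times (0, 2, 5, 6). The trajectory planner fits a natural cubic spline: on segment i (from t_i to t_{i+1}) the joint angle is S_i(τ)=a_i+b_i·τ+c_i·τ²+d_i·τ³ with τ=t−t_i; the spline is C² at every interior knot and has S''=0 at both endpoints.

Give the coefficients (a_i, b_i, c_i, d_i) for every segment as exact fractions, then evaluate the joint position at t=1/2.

  seg 0: a=-4 b=1727/426 c=0 d=-59/426
  seg 1: a=3 b=1019/426 c=-59/71 d=-11/426
  seg 2: a=2 b=-701/213 c=-151/142 d=151/426
S(1/2) = -2261/1136

Δ: Δ0=7/2, Δ1=-1/3, Δ2=-4
row 1: diag=10, rhs=-23; c'=3/10, d'=-23/10
row 2: denom=8−3·3/10=71/10; d'=(-22−3·-23/10)/(71/10)=-151/71
back: M2=-151/71
back: M1=-23/10−3/10·-151/71=-118/71
M: M0=0, M1=-118/71, M2=-151/71, M3=0
seg 0: a=-4, c=M0/2=0, d=(M1−M0)/(6·2)=-59/426, b=Δ0−h0·(2M0+M1)/6=1727/426
seg 1: a=3, c=M1/2=-59/71, d=(M2−M1)/(6·3)=-11/426, b=Δ1−h1·(2M1+M2)/6=1019/426
seg 2: a=2, c=M2/2=-151/142, d=(M3−M2)/(6·1)=151/426, b=Δ2−h2·(2M2+M3)/6=-701/213
t_q=1/2 → seg 0, τ=1/2; S=-4+1727/426·τ+0·τ²+-59/426·τ³=-2261/1136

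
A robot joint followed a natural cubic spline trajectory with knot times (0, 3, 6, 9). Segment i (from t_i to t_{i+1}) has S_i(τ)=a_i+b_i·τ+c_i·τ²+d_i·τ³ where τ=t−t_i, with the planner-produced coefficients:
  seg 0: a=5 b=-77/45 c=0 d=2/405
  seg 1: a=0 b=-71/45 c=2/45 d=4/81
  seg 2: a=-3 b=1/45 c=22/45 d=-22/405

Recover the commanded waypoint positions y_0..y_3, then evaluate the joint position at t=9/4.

y_0 = S_0(0) = a_0 = 5
y_1 = S_1(0) = a_1 = 0
y_2 = S_2(0) = a_2 = -3
y_3 = S_2(3) = 0
t_q=9/4 is in segment 0 (τ=9/4); S_0(τ)=193/160

y_0=5 y_1=0 y_2=-3 y_3=0
S(9/4) = 193/160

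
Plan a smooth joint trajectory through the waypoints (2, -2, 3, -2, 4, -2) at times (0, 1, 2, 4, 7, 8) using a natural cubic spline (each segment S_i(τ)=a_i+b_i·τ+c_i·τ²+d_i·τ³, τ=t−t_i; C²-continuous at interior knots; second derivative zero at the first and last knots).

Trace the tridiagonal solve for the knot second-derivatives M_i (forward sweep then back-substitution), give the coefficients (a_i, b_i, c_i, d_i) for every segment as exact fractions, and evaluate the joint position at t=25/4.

  seg 0: a=2 b=-20437/3010 c=0 d=8397/3010
  seg 1: a=-2 b=2377/1505 c=25191/3010 d=-2979/602
  seg 2: a=3 b=1493/430 c=-9747/1505 d=5253/3010
  seg 3: a=-2 b=-4489/3010 c=6012/1505 d=-8521/9030
  seg 4: a=4 b=-4517/1505 c=-13539/3010 d=4513/3010
S(25/4) = 793477/192640

Δ: Δ0=-4, Δ1=5, Δ2=-5/2, Δ3=2, Δ4=-6
row 1: diag=4, rhs=54; c'=1/4, d'=27/2
row 2: denom=6−1·1/4=23/4; d'=(-45−1·27/2)/(23/4)=-234/23
row 3: denom=10−2·8/23=214/23; d'=(27−2·-234/23)/(214/23)=1089/214
row 4: denom=8−3·69/214=1505/214; d'=(-48−3·1089/214)/(1505/214)=-13539/1505
back: M4=-13539/1505
back: M3=1089/214−69/214·-13539/1505=12024/1505
back: M2=-234/23−8/23·12024/1505=-19494/1505
back: M1=27/2−1/4·-19494/1505=25191/1505
M: M0=0, M1=25191/1505, M2=-19494/1505, M3=12024/1505, M4=-13539/1505, M5=0
seg 0: a=2, c=M0/2=0, d=(M1−M0)/(6·1)=8397/3010, b=Δ0−h0·(2M0+M1)/6=-20437/3010
seg 1: a=-2, c=M1/2=25191/3010, d=(M2−M1)/(6·1)=-2979/602, b=Δ1−h1·(2M1+M2)/6=2377/1505
seg 2: a=3, c=M2/2=-9747/1505, d=(M3−M2)/(6·2)=5253/3010, b=Δ2−h2·(2M2+M3)/6=1493/430
seg 3: a=-2, c=M3/2=6012/1505, d=(M4−M3)/(6·3)=-8521/9030, b=Δ3−h3·(2M3+M4)/6=-4489/3010
seg 4: a=4, c=M4/2=-13539/3010, d=(M5−M4)/(6·1)=4513/3010, b=Δ4−h4·(2M4+M5)/6=-4517/1505
t_q=25/4 → seg 3, τ=9/4; S=-2+-4489/3010·τ+6012/1505·τ²+-8521/9030·τ³=793477/192640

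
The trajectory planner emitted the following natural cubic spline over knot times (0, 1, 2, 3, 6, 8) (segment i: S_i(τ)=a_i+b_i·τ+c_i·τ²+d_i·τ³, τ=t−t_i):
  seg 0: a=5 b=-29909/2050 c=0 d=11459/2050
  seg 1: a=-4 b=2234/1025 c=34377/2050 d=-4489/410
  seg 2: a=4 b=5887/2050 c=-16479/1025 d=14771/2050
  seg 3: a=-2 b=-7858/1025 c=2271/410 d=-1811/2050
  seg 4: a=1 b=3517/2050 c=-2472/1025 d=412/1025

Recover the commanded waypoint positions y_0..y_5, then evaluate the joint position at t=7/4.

y_0 = S_0(0) = a_0 = 5
y_1 = S_1(0) = a_1 = -4
y_2 = S_2(0) = a_2 = 4
y_3 = S_3(0) = a_3 = -2
y_4 = S_4(0) = a_4 = 1
y_5 = S_4(2) = -2
t_q=7/4 is in segment 1 (τ=3/4); S_1(τ)=321221/131200

y_0=5 y_1=-4 y_2=4 y_3=-2 y_4=1 y_5=-2
S(7/4) = 321221/131200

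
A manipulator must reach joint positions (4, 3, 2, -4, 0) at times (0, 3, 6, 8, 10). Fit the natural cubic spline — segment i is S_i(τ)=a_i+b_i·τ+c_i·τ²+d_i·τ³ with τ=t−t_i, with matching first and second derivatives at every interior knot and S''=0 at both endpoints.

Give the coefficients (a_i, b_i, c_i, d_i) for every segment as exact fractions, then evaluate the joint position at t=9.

  seg 0: a=4 b=-281/420 c=0 d=47/1260
  seg 1: a=3 b=71/210 c=47/140 d=-47/252
  seg 2: a=2 b=-161/60 c=-47/35 d=199/336
  seg 3: a=-4 b=-199/210 c=619/280 d=-619/1680
S(9) = -1739/560

Δ: Δ0=-1/3, Δ1=-1/3, Δ2=-3, Δ3=2
row 1: diag=12, rhs=0; c'=1/4, d'=0
row 2: denom=10−3·1/4=37/4; d'=(-16−3·0)/(37/4)=-64/37
row 3: denom=8−2·8/37=280/37; d'=(30−2·-64/37)/(280/37)=619/140
back: M3=619/140
back: M2=-64/37−8/37·619/140=-94/35
back: M1=0−1/4·-94/35=47/70
M: M0=0, M1=47/70, M2=-94/35, M3=619/140, M4=0
seg 0: a=4, c=M0/2=0, d=(M1−M0)/(6·3)=47/1260, b=Δ0−h0·(2M0+M1)/6=-281/420
seg 1: a=3, c=M1/2=47/140, d=(M2−M1)/(6·3)=-47/252, b=Δ1−h1·(2M1+M2)/6=71/210
seg 2: a=2, c=M2/2=-47/35, d=(M3−M2)/(6·2)=199/336, b=Δ2−h2·(2M2+M3)/6=-161/60
seg 3: a=-4, c=M3/2=619/280, d=(M4−M3)/(6·2)=-619/1680, b=Δ3−h3·(2M3+M4)/6=-199/210
t_q=9 → seg 3, τ=1; S=-4+-199/210·τ+619/280·τ²+-619/1680·τ³=-1739/560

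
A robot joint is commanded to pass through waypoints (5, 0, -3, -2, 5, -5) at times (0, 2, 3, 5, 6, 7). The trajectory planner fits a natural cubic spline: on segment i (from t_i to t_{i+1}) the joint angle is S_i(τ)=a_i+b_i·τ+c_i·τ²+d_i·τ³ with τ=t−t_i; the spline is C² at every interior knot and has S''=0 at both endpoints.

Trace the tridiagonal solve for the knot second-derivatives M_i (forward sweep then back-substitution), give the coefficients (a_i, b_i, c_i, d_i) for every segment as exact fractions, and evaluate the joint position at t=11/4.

Δ: Δ0=-5/2, Δ1=-3, Δ2=1/2, Δ3=7, Δ4=-10
row 1: diag=6, rhs=-3; c'=1/6, d'=-1/2
row 2: denom=6−1·1/6=35/6; d'=(21−1·-1/2)/(35/6)=129/35
row 3: denom=6−2·12/35=186/35; d'=(39−2·129/35)/(186/35)=369/62
row 4: denom=4−1·35/186=709/186; d'=(-102−1·369/62)/(709/186)=-20079/709
back: M4=-20079/709
back: M3=369/62−35/186·-20079/709=7998/709
back: M2=129/35−12/35·7998/709=-129/709
back: M1=-1/2−1/6·-129/709=-333/709
M: M0=0, M1=-333/709, M2=-129/709, M3=7998/709, M4=-20079/709, M5=0
seg 0: a=5, c=M0/2=0, d=(M1−M0)/(6·2)=-111/2836, b=Δ0−h0·(2M0+M1)/6=-3323/1418
seg 1: a=0, c=M1/2=-333/1418, d=(M2−M1)/(6·1)=34/709, b=Δ1−h1·(2M1+M2)/6=-3989/1418
seg 2: a=-3, c=M2/2=-129/1418, d=(M3−M2)/(6·2)=2709/2836, b=Δ2−h2·(2M2+M3)/6=-4451/1418
seg 3: a=-2, c=M3/2=3999/709, d=(M4−M3)/(6·1)=-9359/1418, b=Δ3−h3·(2M3+M4)/6=11287/1418
seg 4: a=5, c=M4/2=-20079/1418, d=(M5−M4)/(6·1)=6693/1418, b=Δ4−h4·(2M4+M5)/6=-397/709
t_q=11/4 → seg 1, τ=3/4; S=0+-3989/1418·τ+-333/1418·τ²+34/709·τ³=-25203/11344

  seg 0: a=5 b=-3323/1418 c=0 d=-111/2836
  seg 1: a=0 b=-3989/1418 c=-333/1418 d=34/709
  seg 2: a=-3 b=-4451/1418 c=-129/1418 d=2709/2836
  seg 3: a=-2 b=11287/1418 c=3999/709 d=-9359/1418
  seg 4: a=5 b=-397/709 c=-20079/1418 d=6693/1418
S(11/4) = -25203/11344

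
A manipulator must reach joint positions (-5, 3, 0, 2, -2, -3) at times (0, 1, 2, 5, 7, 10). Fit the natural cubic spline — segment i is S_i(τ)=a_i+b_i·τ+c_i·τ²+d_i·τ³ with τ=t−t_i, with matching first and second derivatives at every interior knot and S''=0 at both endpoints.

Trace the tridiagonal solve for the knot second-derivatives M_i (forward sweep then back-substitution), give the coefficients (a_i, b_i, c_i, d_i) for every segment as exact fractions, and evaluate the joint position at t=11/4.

Δ: Δ0=8, Δ1=-3, Δ2=2/3, Δ3=-2, Δ4=-1/3
row 1: diag=4, rhs=-66; c'=1/4, d'=-33/2
row 2: denom=8−1·1/4=31/4; d'=(22−1·-33/2)/(31/4)=154/31
row 3: denom=10−3·12/31=274/31; d'=(-16−3·154/31)/(274/31)=-479/137
row 4: denom=10−2·31/137=1308/137; d'=(10−2·-479/137)/(1308/137)=194/109
back: M4=194/109
back: M3=-479/137−31/137·194/109=-425/109
back: M2=154/31−12/31·-425/109=706/109
back: M1=-33/2−1/4·706/109=-1975/109
M: M0=0, M1=-1975/109, M2=706/109, M3=-425/109, M4=194/109, M5=0
seg 0: a=-5, c=M0/2=0, d=(M1−M0)/(6·1)=-1975/654, b=Δ0−h0·(2M0+M1)/6=7207/654
seg 1: a=3, c=M1/2=-1975/218, d=(M2−M1)/(6·1)=2681/654, b=Δ1−h1·(2M1+M2)/6=641/327
seg 2: a=0, c=M2/2=353/109, d=(M3−M2)/(6·3)=-377/654, b=Δ2−h2·(2M2+M3)/6=-2525/654
seg 3: a=2, c=M3/2=-425/218, d=(M4−M3)/(6·2)=619/1308, b=Δ3−h3·(2M3+M4)/6=2/327
seg 4: a=-2, c=M4/2=97/109, d=(M5−M4)/(6·3)=-97/981, b=Δ4−h4·(2M4+M5)/6=-691/327
t_q=11/4 → seg 2, τ=3/4; S=0+-2525/654·τ+353/109·τ²+-377/654·τ³=-18377/13952

  seg 0: a=-5 b=7207/654 c=0 d=-1975/654
  seg 1: a=3 b=641/327 c=-1975/218 d=2681/654
  seg 2: a=0 b=-2525/654 c=353/109 d=-377/654
  seg 3: a=2 b=2/327 c=-425/218 d=619/1308
  seg 4: a=-2 b=-691/327 c=97/109 d=-97/981
S(11/4) = -18377/13952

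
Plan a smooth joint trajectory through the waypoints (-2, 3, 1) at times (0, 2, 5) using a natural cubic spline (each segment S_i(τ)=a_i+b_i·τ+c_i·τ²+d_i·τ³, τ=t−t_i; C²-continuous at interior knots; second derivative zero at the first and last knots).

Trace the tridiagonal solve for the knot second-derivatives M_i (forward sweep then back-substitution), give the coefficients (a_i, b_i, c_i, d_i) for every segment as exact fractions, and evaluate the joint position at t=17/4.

Δ: Δ0=5/2, Δ1=-2/3
row 1: diag=10, rhs=-19; c'=3/10, d'=-19/10
back: M1=-19/10
M: M0=0, M1=-19/10, M2=0
seg 0: a=-2, c=M0/2=0, d=(M1−M0)/(6·2)=-19/120, b=Δ0−h0·(2M0+M1)/6=47/15
seg 1: a=3, c=M1/2=-19/20, d=(M2−M1)/(6·3)=19/180, b=Δ1−h1·(2M1+M2)/6=37/30
t_q=17/4 → seg 1, τ=9/4; S=3+37/30·τ+-19/20·τ²+19/180·τ³=555/256

  seg 0: a=-2 b=47/15 c=0 d=-19/120
  seg 1: a=3 b=37/30 c=-19/20 d=19/180
S(17/4) = 555/256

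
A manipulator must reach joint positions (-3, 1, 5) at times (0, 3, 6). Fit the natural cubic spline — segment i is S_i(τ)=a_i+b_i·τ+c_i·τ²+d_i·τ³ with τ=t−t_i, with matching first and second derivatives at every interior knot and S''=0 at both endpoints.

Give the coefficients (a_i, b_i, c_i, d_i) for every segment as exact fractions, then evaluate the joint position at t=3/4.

Δ: Δ0=4/3, Δ1=4/3
row 1: diag=12, rhs=0; c'=1/4, d'=0
back: M1=0
M: M0=0, M1=0, M2=0
seg 0: a=-3, c=M0/2=0, d=(M1−M0)/(6·3)=0, b=Δ0−h0·(2M0+M1)/6=4/3
seg 1: a=1, c=M1/2=0, d=(M2−M1)/(6·3)=0, b=Δ1−h1·(2M1+M2)/6=4/3
t_q=3/4 → seg 0, τ=3/4; S=-3+4/3·τ+0·τ²+0·τ³=-2

  seg 0: a=-3 b=4/3 c=0 d=0
  seg 1: a=1 b=4/3 c=0 d=0
S(3/4) = -2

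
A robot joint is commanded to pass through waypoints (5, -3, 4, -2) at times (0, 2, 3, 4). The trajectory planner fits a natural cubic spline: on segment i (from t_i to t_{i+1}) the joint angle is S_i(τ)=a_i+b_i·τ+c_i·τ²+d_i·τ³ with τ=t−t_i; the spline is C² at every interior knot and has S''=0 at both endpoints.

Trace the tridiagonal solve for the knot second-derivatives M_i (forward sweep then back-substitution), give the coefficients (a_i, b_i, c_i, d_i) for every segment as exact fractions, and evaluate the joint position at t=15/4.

Δ: Δ0=-4, Δ1=7, Δ2=-6
row 1: diag=6, rhs=66; c'=1/6, d'=11
row 2: denom=4−1·1/6=23/6; d'=(-78−1·11)/(23/6)=-534/23
back: M2=-534/23
back: M1=11−1/6·-534/23=342/23
M: M0=0, M1=342/23, M2=-534/23, M3=0
seg 0: a=5, c=M0/2=0, d=(M1−M0)/(6·2)=57/46, b=Δ0−h0·(2M0+M1)/6=-206/23
seg 1: a=-3, c=M1/2=171/23, d=(M2−M1)/(6·1)=-146/23, b=Δ1−h1·(2M1+M2)/6=136/23
seg 2: a=4, c=M2/2=-267/23, d=(M3−M2)/(6·1)=89/23, b=Δ2−h2·(2M2+M3)/6=40/23
t_q=15/4 → seg 2, τ=3/4; S=4+40/23·τ+-267/23·τ²+89/23·τ³=599/1472

  seg 0: a=5 b=-206/23 c=0 d=57/46
  seg 1: a=-3 b=136/23 c=171/23 d=-146/23
  seg 2: a=4 b=40/23 c=-267/23 d=89/23
S(15/4) = 599/1472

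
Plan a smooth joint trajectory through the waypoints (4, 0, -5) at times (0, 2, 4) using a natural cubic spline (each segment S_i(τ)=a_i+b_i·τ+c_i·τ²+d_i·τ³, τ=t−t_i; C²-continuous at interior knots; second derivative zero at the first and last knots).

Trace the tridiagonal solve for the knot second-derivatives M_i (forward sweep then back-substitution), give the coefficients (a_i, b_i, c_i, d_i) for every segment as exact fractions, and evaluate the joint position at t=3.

  seg 0: a=4 b=-15/8 c=0 d=-1/32
  seg 1: a=0 b=-9/4 c=-3/16 d=1/32
S(3) = -77/32

Δ: Δ0=-2, Δ1=-5/2
row 1: diag=8, rhs=-3; c'=1/4, d'=-3/8
back: M1=-3/8
M: M0=0, M1=-3/8, M2=0
seg 0: a=4, c=M0/2=0, d=(M1−M0)/(6·2)=-1/32, b=Δ0−h0·(2M0+M1)/6=-15/8
seg 1: a=0, c=M1/2=-3/16, d=(M2−M1)/(6·2)=1/32, b=Δ1−h1·(2M1+M2)/6=-9/4
t_q=3 → seg 1, τ=1; S=0+-9/4·τ+-3/16·τ²+1/32·τ³=-77/32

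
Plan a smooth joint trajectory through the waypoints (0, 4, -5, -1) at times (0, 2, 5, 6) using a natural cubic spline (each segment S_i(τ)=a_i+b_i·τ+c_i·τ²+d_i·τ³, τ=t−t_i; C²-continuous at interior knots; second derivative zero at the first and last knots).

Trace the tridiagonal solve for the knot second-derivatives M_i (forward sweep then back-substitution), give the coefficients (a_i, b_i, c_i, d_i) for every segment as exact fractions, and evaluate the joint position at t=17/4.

Δ: Δ0=2, Δ1=-3, Δ2=4
row 1: diag=10, rhs=-30; c'=3/10, d'=-3
row 2: denom=8−3·3/10=71/10; d'=(42−3·-3)/(71/10)=510/71
back: M2=510/71
back: M1=-3−3/10·510/71=-366/71
M: M0=0, M1=-366/71, M2=510/71, M3=0
seg 0: a=0, c=M0/2=0, d=(M1−M0)/(6·2)=-61/142, b=Δ0−h0·(2M0+M1)/6=264/71
seg 1: a=4, c=M1/2=-183/71, d=(M2−M1)/(6·3)=146/213, b=Δ1−h1·(2M1+M2)/6=-102/71
seg 2: a=-5, c=M2/2=255/71, d=(M3−M2)/(6·1)=-85/71, b=Δ2−h2·(2M2+M3)/6=114/71
t_q=17/4 → seg 1, τ=9/4; S=4+-102/71·τ+-183/71·τ²+146/213·τ³=-10163/2272

  seg 0: a=0 b=264/71 c=0 d=-61/142
  seg 1: a=4 b=-102/71 c=-183/71 d=146/213
  seg 2: a=-5 b=114/71 c=255/71 d=-85/71
S(17/4) = -10163/2272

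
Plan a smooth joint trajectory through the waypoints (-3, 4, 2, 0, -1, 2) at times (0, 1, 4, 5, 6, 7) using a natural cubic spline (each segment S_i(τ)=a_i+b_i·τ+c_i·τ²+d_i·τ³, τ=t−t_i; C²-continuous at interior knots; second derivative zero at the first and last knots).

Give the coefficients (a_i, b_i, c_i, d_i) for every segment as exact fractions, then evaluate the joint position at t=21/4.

  seg 0: a=-3 b=19141/2379 c=0 d=-2488/2379
  seg 1: a=4 b=11677/2379 c=-2488/793 d=3043/7137
  seg 2: a=2 b=-440/183 c=555/793 d=-703/2379
  seg 3: a=0 b=-4499/2379 c=-148/793 d=2564/2379
  seg 4: a=-1 b=2305/2379 c=2416/793 d=-2416/2379
S(21/4) = -5933/12688

Δ: Δ0=7, Δ1=-2/3, Δ2=-2, Δ3=-1, Δ4=3
row 1: diag=8, rhs=-46; c'=3/8, d'=-23/4
row 2: denom=8−3·3/8=55/8; d'=(-8−3·-23/4)/(55/8)=74/55
row 3: denom=4−1·8/55=212/55; d'=(6−1·74/55)/(212/55)=64/53
row 4: denom=4−1·55/212=793/212; d'=(24−1·64/53)/(793/212)=4832/793
back: M4=4832/793
back: M3=64/53−55/212·4832/793=-296/793
back: M2=74/55−8/55·-296/793=1110/793
back: M1=-23/4−3/8·1110/793=-4976/793
M: M0=0, M1=-4976/793, M2=1110/793, M3=-296/793, M4=4832/793, M5=0
seg 0: a=-3, c=M0/2=0, d=(M1−M0)/(6·1)=-2488/2379, b=Δ0−h0·(2M0+M1)/6=19141/2379
seg 1: a=4, c=M1/2=-2488/793, d=(M2−M1)/(6·3)=3043/7137, b=Δ1−h1·(2M1+M2)/6=11677/2379
seg 2: a=2, c=M2/2=555/793, d=(M3−M2)/(6·1)=-703/2379, b=Δ2−h2·(2M2+M3)/6=-440/183
seg 3: a=0, c=M3/2=-148/793, d=(M4−M3)/(6·1)=2564/2379, b=Δ3−h3·(2M3+M4)/6=-4499/2379
seg 4: a=-1, c=M4/2=2416/793, d=(M5−M4)/(6·1)=-2416/2379, b=Δ4−h4·(2M4+M5)/6=2305/2379
t_q=21/4 → seg 3, τ=1/4; S=0+-4499/2379·τ+-148/793·τ²+2564/2379·τ³=-5933/12688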